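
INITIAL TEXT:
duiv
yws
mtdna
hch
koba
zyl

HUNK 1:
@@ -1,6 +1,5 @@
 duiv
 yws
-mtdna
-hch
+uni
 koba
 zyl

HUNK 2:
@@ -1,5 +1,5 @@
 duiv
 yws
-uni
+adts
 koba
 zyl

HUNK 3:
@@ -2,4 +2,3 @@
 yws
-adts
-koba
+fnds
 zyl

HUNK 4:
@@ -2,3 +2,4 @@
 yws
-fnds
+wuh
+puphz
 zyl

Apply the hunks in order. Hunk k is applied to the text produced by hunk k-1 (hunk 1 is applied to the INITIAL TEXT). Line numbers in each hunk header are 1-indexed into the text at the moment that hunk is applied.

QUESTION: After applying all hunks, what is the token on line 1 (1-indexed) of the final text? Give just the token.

Answer: duiv

Derivation:
Hunk 1: at line 1 remove [mtdna,hch] add [uni] -> 5 lines: duiv yws uni koba zyl
Hunk 2: at line 1 remove [uni] add [adts] -> 5 lines: duiv yws adts koba zyl
Hunk 3: at line 2 remove [adts,koba] add [fnds] -> 4 lines: duiv yws fnds zyl
Hunk 4: at line 2 remove [fnds] add [wuh,puphz] -> 5 lines: duiv yws wuh puphz zyl
Final line 1: duiv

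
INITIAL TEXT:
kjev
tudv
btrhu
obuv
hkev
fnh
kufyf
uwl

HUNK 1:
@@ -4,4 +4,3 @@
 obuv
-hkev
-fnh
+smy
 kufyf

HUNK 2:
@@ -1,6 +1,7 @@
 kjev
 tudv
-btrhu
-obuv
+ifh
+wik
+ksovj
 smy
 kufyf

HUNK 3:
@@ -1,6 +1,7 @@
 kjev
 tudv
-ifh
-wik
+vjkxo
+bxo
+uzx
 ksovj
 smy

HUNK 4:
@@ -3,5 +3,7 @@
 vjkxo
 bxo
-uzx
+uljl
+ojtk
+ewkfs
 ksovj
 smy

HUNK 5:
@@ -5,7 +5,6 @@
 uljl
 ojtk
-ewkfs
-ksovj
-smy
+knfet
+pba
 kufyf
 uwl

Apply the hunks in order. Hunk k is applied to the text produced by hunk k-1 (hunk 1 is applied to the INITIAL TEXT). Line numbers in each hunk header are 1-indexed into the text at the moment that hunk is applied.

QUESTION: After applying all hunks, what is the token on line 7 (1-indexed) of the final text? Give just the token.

Hunk 1: at line 4 remove [hkev,fnh] add [smy] -> 7 lines: kjev tudv btrhu obuv smy kufyf uwl
Hunk 2: at line 1 remove [btrhu,obuv] add [ifh,wik,ksovj] -> 8 lines: kjev tudv ifh wik ksovj smy kufyf uwl
Hunk 3: at line 1 remove [ifh,wik] add [vjkxo,bxo,uzx] -> 9 lines: kjev tudv vjkxo bxo uzx ksovj smy kufyf uwl
Hunk 4: at line 3 remove [uzx] add [uljl,ojtk,ewkfs] -> 11 lines: kjev tudv vjkxo bxo uljl ojtk ewkfs ksovj smy kufyf uwl
Hunk 5: at line 5 remove [ewkfs,ksovj,smy] add [knfet,pba] -> 10 lines: kjev tudv vjkxo bxo uljl ojtk knfet pba kufyf uwl
Final line 7: knfet

Answer: knfet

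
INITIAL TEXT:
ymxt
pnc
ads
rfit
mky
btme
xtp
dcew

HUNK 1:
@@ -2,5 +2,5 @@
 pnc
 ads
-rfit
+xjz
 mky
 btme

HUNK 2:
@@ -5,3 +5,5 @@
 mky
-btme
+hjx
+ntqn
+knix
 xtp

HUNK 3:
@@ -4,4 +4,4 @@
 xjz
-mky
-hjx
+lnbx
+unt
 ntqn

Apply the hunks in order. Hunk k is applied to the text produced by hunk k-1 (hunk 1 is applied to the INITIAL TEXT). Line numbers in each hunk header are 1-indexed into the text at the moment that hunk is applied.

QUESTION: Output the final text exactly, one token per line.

Hunk 1: at line 2 remove [rfit] add [xjz] -> 8 lines: ymxt pnc ads xjz mky btme xtp dcew
Hunk 2: at line 5 remove [btme] add [hjx,ntqn,knix] -> 10 lines: ymxt pnc ads xjz mky hjx ntqn knix xtp dcew
Hunk 3: at line 4 remove [mky,hjx] add [lnbx,unt] -> 10 lines: ymxt pnc ads xjz lnbx unt ntqn knix xtp dcew

Answer: ymxt
pnc
ads
xjz
lnbx
unt
ntqn
knix
xtp
dcew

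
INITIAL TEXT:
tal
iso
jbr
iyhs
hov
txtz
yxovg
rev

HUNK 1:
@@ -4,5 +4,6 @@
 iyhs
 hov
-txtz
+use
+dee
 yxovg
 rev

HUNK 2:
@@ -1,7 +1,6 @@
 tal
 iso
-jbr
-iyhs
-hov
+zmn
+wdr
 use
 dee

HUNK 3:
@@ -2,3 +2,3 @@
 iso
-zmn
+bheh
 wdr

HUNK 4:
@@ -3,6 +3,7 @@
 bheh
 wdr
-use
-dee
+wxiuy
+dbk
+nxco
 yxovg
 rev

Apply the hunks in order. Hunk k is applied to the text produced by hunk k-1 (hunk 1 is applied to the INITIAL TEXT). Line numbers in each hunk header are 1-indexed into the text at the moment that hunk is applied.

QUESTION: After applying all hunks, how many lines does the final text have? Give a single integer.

Answer: 9

Derivation:
Hunk 1: at line 4 remove [txtz] add [use,dee] -> 9 lines: tal iso jbr iyhs hov use dee yxovg rev
Hunk 2: at line 1 remove [jbr,iyhs,hov] add [zmn,wdr] -> 8 lines: tal iso zmn wdr use dee yxovg rev
Hunk 3: at line 2 remove [zmn] add [bheh] -> 8 lines: tal iso bheh wdr use dee yxovg rev
Hunk 4: at line 3 remove [use,dee] add [wxiuy,dbk,nxco] -> 9 lines: tal iso bheh wdr wxiuy dbk nxco yxovg rev
Final line count: 9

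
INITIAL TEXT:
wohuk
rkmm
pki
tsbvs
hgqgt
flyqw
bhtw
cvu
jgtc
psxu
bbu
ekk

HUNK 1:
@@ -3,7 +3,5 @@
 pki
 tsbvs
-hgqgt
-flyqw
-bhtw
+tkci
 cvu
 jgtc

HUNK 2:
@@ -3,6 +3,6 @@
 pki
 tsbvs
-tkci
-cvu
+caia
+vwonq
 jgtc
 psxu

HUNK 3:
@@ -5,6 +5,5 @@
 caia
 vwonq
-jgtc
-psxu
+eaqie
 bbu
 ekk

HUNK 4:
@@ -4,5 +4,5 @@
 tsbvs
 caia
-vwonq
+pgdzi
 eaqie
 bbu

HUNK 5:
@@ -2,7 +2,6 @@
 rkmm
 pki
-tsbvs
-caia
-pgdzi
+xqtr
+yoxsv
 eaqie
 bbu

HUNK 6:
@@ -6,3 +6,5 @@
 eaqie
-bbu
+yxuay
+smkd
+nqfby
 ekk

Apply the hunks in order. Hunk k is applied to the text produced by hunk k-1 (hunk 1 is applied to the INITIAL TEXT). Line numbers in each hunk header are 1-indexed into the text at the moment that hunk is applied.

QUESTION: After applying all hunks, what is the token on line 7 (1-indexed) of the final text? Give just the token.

Hunk 1: at line 3 remove [hgqgt,flyqw,bhtw] add [tkci] -> 10 lines: wohuk rkmm pki tsbvs tkci cvu jgtc psxu bbu ekk
Hunk 2: at line 3 remove [tkci,cvu] add [caia,vwonq] -> 10 lines: wohuk rkmm pki tsbvs caia vwonq jgtc psxu bbu ekk
Hunk 3: at line 5 remove [jgtc,psxu] add [eaqie] -> 9 lines: wohuk rkmm pki tsbvs caia vwonq eaqie bbu ekk
Hunk 4: at line 4 remove [vwonq] add [pgdzi] -> 9 lines: wohuk rkmm pki tsbvs caia pgdzi eaqie bbu ekk
Hunk 5: at line 2 remove [tsbvs,caia,pgdzi] add [xqtr,yoxsv] -> 8 lines: wohuk rkmm pki xqtr yoxsv eaqie bbu ekk
Hunk 6: at line 6 remove [bbu] add [yxuay,smkd,nqfby] -> 10 lines: wohuk rkmm pki xqtr yoxsv eaqie yxuay smkd nqfby ekk
Final line 7: yxuay

Answer: yxuay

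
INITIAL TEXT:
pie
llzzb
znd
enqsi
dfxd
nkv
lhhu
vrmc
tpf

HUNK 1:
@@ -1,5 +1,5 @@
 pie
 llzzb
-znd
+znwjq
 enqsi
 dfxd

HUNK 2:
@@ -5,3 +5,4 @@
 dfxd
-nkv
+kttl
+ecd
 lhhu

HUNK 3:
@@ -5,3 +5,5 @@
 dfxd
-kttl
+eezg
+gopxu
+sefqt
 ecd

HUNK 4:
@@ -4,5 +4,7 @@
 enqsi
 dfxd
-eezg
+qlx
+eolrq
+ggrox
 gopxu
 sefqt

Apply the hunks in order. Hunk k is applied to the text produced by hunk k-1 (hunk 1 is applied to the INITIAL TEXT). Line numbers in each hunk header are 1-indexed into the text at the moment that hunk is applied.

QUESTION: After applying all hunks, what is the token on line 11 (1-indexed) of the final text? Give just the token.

Hunk 1: at line 1 remove [znd] add [znwjq] -> 9 lines: pie llzzb znwjq enqsi dfxd nkv lhhu vrmc tpf
Hunk 2: at line 5 remove [nkv] add [kttl,ecd] -> 10 lines: pie llzzb znwjq enqsi dfxd kttl ecd lhhu vrmc tpf
Hunk 3: at line 5 remove [kttl] add [eezg,gopxu,sefqt] -> 12 lines: pie llzzb znwjq enqsi dfxd eezg gopxu sefqt ecd lhhu vrmc tpf
Hunk 4: at line 4 remove [eezg] add [qlx,eolrq,ggrox] -> 14 lines: pie llzzb znwjq enqsi dfxd qlx eolrq ggrox gopxu sefqt ecd lhhu vrmc tpf
Final line 11: ecd

Answer: ecd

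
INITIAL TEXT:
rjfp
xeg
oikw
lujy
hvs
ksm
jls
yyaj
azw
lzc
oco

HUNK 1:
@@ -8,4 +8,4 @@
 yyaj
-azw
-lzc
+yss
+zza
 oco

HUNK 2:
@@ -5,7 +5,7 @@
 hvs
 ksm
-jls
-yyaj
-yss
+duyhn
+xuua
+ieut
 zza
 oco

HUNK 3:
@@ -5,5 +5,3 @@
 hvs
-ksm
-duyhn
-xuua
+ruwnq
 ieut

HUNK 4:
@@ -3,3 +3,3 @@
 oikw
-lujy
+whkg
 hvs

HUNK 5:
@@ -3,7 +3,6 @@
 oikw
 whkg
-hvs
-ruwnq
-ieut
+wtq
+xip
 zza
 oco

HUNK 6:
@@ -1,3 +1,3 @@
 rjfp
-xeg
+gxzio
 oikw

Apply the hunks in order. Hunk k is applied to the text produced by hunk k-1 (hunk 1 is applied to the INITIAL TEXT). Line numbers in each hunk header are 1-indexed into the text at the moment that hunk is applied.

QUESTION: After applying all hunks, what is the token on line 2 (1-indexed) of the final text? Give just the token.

Hunk 1: at line 8 remove [azw,lzc] add [yss,zza] -> 11 lines: rjfp xeg oikw lujy hvs ksm jls yyaj yss zza oco
Hunk 2: at line 5 remove [jls,yyaj,yss] add [duyhn,xuua,ieut] -> 11 lines: rjfp xeg oikw lujy hvs ksm duyhn xuua ieut zza oco
Hunk 3: at line 5 remove [ksm,duyhn,xuua] add [ruwnq] -> 9 lines: rjfp xeg oikw lujy hvs ruwnq ieut zza oco
Hunk 4: at line 3 remove [lujy] add [whkg] -> 9 lines: rjfp xeg oikw whkg hvs ruwnq ieut zza oco
Hunk 5: at line 3 remove [hvs,ruwnq,ieut] add [wtq,xip] -> 8 lines: rjfp xeg oikw whkg wtq xip zza oco
Hunk 6: at line 1 remove [xeg] add [gxzio] -> 8 lines: rjfp gxzio oikw whkg wtq xip zza oco
Final line 2: gxzio

Answer: gxzio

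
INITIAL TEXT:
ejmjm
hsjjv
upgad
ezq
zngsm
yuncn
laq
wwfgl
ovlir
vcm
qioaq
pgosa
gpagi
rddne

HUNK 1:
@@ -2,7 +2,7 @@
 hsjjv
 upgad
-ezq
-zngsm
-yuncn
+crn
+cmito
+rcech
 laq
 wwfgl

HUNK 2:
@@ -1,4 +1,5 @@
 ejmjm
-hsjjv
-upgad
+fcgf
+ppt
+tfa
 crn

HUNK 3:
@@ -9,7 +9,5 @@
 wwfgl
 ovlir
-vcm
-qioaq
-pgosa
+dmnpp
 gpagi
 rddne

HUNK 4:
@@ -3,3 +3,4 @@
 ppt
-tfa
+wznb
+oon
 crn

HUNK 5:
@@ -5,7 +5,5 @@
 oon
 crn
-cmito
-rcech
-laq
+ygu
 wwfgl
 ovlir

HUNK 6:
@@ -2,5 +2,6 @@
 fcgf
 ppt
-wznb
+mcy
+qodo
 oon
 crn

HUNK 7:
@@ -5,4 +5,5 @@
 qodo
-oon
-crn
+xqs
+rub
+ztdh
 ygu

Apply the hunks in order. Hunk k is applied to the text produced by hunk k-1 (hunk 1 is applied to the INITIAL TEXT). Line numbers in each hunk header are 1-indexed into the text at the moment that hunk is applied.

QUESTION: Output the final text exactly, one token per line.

Answer: ejmjm
fcgf
ppt
mcy
qodo
xqs
rub
ztdh
ygu
wwfgl
ovlir
dmnpp
gpagi
rddne

Derivation:
Hunk 1: at line 2 remove [ezq,zngsm,yuncn] add [crn,cmito,rcech] -> 14 lines: ejmjm hsjjv upgad crn cmito rcech laq wwfgl ovlir vcm qioaq pgosa gpagi rddne
Hunk 2: at line 1 remove [hsjjv,upgad] add [fcgf,ppt,tfa] -> 15 lines: ejmjm fcgf ppt tfa crn cmito rcech laq wwfgl ovlir vcm qioaq pgosa gpagi rddne
Hunk 3: at line 9 remove [vcm,qioaq,pgosa] add [dmnpp] -> 13 lines: ejmjm fcgf ppt tfa crn cmito rcech laq wwfgl ovlir dmnpp gpagi rddne
Hunk 4: at line 3 remove [tfa] add [wznb,oon] -> 14 lines: ejmjm fcgf ppt wznb oon crn cmito rcech laq wwfgl ovlir dmnpp gpagi rddne
Hunk 5: at line 5 remove [cmito,rcech,laq] add [ygu] -> 12 lines: ejmjm fcgf ppt wznb oon crn ygu wwfgl ovlir dmnpp gpagi rddne
Hunk 6: at line 2 remove [wznb] add [mcy,qodo] -> 13 lines: ejmjm fcgf ppt mcy qodo oon crn ygu wwfgl ovlir dmnpp gpagi rddne
Hunk 7: at line 5 remove [oon,crn] add [xqs,rub,ztdh] -> 14 lines: ejmjm fcgf ppt mcy qodo xqs rub ztdh ygu wwfgl ovlir dmnpp gpagi rddne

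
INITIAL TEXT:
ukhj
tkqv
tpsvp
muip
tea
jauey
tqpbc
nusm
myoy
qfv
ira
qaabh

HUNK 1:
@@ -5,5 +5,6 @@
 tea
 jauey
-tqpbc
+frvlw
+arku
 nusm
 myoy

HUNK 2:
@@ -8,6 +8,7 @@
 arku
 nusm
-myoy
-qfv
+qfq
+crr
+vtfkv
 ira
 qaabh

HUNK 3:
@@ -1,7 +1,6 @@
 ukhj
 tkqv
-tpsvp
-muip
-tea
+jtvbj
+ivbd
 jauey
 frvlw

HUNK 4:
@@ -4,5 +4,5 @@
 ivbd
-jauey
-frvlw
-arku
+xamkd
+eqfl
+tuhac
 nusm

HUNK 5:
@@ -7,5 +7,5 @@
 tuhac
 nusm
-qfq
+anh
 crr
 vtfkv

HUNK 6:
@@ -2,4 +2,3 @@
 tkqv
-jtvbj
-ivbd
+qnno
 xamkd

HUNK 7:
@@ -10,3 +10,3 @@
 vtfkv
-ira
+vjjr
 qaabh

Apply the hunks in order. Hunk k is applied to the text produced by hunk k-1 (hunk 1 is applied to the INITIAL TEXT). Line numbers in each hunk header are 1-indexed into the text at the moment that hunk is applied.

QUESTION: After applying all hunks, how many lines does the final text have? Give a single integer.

Answer: 12

Derivation:
Hunk 1: at line 5 remove [tqpbc] add [frvlw,arku] -> 13 lines: ukhj tkqv tpsvp muip tea jauey frvlw arku nusm myoy qfv ira qaabh
Hunk 2: at line 8 remove [myoy,qfv] add [qfq,crr,vtfkv] -> 14 lines: ukhj tkqv tpsvp muip tea jauey frvlw arku nusm qfq crr vtfkv ira qaabh
Hunk 3: at line 1 remove [tpsvp,muip,tea] add [jtvbj,ivbd] -> 13 lines: ukhj tkqv jtvbj ivbd jauey frvlw arku nusm qfq crr vtfkv ira qaabh
Hunk 4: at line 4 remove [jauey,frvlw,arku] add [xamkd,eqfl,tuhac] -> 13 lines: ukhj tkqv jtvbj ivbd xamkd eqfl tuhac nusm qfq crr vtfkv ira qaabh
Hunk 5: at line 7 remove [qfq] add [anh] -> 13 lines: ukhj tkqv jtvbj ivbd xamkd eqfl tuhac nusm anh crr vtfkv ira qaabh
Hunk 6: at line 2 remove [jtvbj,ivbd] add [qnno] -> 12 lines: ukhj tkqv qnno xamkd eqfl tuhac nusm anh crr vtfkv ira qaabh
Hunk 7: at line 10 remove [ira] add [vjjr] -> 12 lines: ukhj tkqv qnno xamkd eqfl tuhac nusm anh crr vtfkv vjjr qaabh
Final line count: 12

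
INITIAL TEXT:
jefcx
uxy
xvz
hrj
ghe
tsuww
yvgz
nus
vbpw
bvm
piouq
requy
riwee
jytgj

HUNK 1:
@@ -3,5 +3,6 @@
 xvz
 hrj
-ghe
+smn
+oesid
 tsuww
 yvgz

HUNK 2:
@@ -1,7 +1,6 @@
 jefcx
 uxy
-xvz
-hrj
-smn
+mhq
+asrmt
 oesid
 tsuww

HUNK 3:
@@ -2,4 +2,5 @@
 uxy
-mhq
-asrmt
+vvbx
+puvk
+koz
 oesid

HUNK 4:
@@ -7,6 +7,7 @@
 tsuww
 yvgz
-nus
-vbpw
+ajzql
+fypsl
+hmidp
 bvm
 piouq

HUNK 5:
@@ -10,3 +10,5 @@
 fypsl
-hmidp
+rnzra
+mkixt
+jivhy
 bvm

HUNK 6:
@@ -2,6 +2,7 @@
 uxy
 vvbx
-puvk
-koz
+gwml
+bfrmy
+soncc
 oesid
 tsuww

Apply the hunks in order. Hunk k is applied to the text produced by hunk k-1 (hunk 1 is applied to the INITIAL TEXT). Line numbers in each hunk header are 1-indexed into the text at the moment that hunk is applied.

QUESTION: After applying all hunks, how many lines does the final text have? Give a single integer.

Hunk 1: at line 3 remove [ghe] add [smn,oesid] -> 15 lines: jefcx uxy xvz hrj smn oesid tsuww yvgz nus vbpw bvm piouq requy riwee jytgj
Hunk 2: at line 1 remove [xvz,hrj,smn] add [mhq,asrmt] -> 14 lines: jefcx uxy mhq asrmt oesid tsuww yvgz nus vbpw bvm piouq requy riwee jytgj
Hunk 3: at line 2 remove [mhq,asrmt] add [vvbx,puvk,koz] -> 15 lines: jefcx uxy vvbx puvk koz oesid tsuww yvgz nus vbpw bvm piouq requy riwee jytgj
Hunk 4: at line 7 remove [nus,vbpw] add [ajzql,fypsl,hmidp] -> 16 lines: jefcx uxy vvbx puvk koz oesid tsuww yvgz ajzql fypsl hmidp bvm piouq requy riwee jytgj
Hunk 5: at line 10 remove [hmidp] add [rnzra,mkixt,jivhy] -> 18 lines: jefcx uxy vvbx puvk koz oesid tsuww yvgz ajzql fypsl rnzra mkixt jivhy bvm piouq requy riwee jytgj
Hunk 6: at line 2 remove [puvk,koz] add [gwml,bfrmy,soncc] -> 19 lines: jefcx uxy vvbx gwml bfrmy soncc oesid tsuww yvgz ajzql fypsl rnzra mkixt jivhy bvm piouq requy riwee jytgj
Final line count: 19

Answer: 19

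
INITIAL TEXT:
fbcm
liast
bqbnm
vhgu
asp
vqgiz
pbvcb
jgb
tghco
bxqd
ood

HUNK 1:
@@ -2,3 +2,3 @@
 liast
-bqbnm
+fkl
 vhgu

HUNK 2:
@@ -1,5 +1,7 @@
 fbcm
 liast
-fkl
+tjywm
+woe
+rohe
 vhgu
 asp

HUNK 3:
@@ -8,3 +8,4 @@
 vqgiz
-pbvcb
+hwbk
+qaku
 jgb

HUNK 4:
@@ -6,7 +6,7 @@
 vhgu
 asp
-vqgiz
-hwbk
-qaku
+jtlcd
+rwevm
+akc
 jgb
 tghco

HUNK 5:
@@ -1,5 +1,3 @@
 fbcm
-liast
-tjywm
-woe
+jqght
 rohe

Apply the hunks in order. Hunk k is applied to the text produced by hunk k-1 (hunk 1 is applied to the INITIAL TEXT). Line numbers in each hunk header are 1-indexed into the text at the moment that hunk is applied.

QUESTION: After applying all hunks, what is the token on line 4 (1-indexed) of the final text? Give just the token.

Hunk 1: at line 2 remove [bqbnm] add [fkl] -> 11 lines: fbcm liast fkl vhgu asp vqgiz pbvcb jgb tghco bxqd ood
Hunk 2: at line 1 remove [fkl] add [tjywm,woe,rohe] -> 13 lines: fbcm liast tjywm woe rohe vhgu asp vqgiz pbvcb jgb tghco bxqd ood
Hunk 3: at line 8 remove [pbvcb] add [hwbk,qaku] -> 14 lines: fbcm liast tjywm woe rohe vhgu asp vqgiz hwbk qaku jgb tghco bxqd ood
Hunk 4: at line 6 remove [vqgiz,hwbk,qaku] add [jtlcd,rwevm,akc] -> 14 lines: fbcm liast tjywm woe rohe vhgu asp jtlcd rwevm akc jgb tghco bxqd ood
Hunk 5: at line 1 remove [liast,tjywm,woe] add [jqght] -> 12 lines: fbcm jqght rohe vhgu asp jtlcd rwevm akc jgb tghco bxqd ood
Final line 4: vhgu

Answer: vhgu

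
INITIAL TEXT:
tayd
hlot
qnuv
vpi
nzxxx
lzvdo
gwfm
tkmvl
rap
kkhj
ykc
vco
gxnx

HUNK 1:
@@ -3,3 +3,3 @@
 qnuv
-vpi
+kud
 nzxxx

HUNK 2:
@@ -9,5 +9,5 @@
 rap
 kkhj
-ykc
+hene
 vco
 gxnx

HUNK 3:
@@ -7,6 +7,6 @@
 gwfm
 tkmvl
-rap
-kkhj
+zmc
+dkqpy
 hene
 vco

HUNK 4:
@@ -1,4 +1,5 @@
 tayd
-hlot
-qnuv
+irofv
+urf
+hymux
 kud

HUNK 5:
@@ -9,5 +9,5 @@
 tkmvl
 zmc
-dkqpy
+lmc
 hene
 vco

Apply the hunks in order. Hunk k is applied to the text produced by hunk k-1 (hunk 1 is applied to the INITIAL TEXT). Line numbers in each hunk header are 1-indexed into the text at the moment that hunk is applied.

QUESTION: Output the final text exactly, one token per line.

Answer: tayd
irofv
urf
hymux
kud
nzxxx
lzvdo
gwfm
tkmvl
zmc
lmc
hene
vco
gxnx

Derivation:
Hunk 1: at line 3 remove [vpi] add [kud] -> 13 lines: tayd hlot qnuv kud nzxxx lzvdo gwfm tkmvl rap kkhj ykc vco gxnx
Hunk 2: at line 9 remove [ykc] add [hene] -> 13 lines: tayd hlot qnuv kud nzxxx lzvdo gwfm tkmvl rap kkhj hene vco gxnx
Hunk 3: at line 7 remove [rap,kkhj] add [zmc,dkqpy] -> 13 lines: tayd hlot qnuv kud nzxxx lzvdo gwfm tkmvl zmc dkqpy hene vco gxnx
Hunk 4: at line 1 remove [hlot,qnuv] add [irofv,urf,hymux] -> 14 lines: tayd irofv urf hymux kud nzxxx lzvdo gwfm tkmvl zmc dkqpy hene vco gxnx
Hunk 5: at line 9 remove [dkqpy] add [lmc] -> 14 lines: tayd irofv urf hymux kud nzxxx lzvdo gwfm tkmvl zmc lmc hene vco gxnx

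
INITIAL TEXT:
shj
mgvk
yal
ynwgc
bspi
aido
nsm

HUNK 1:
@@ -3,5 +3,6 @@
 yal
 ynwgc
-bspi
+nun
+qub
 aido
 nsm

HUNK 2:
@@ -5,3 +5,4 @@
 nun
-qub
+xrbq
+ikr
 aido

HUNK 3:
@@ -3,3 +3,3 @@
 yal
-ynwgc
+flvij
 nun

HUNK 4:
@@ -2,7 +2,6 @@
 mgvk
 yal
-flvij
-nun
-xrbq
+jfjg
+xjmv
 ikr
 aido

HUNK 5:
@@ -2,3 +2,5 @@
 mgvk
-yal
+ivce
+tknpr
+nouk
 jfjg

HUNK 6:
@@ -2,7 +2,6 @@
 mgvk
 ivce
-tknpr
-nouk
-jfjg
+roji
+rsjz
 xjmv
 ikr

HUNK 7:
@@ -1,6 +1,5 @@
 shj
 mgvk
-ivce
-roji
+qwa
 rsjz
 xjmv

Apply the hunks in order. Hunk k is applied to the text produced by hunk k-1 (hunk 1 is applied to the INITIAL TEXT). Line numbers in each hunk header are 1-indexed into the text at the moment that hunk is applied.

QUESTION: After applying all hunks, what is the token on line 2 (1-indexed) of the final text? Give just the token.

Answer: mgvk

Derivation:
Hunk 1: at line 3 remove [bspi] add [nun,qub] -> 8 lines: shj mgvk yal ynwgc nun qub aido nsm
Hunk 2: at line 5 remove [qub] add [xrbq,ikr] -> 9 lines: shj mgvk yal ynwgc nun xrbq ikr aido nsm
Hunk 3: at line 3 remove [ynwgc] add [flvij] -> 9 lines: shj mgvk yal flvij nun xrbq ikr aido nsm
Hunk 4: at line 2 remove [flvij,nun,xrbq] add [jfjg,xjmv] -> 8 lines: shj mgvk yal jfjg xjmv ikr aido nsm
Hunk 5: at line 2 remove [yal] add [ivce,tknpr,nouk] -> 10 lines: shj mgvk ivce tknpr nouk jfjg xjmv ikr aido nsm
Hunk 6: at line 2 remove [tknpr,nouk,jfjg] add [roji,rsjz] -> 9 lines: shj mgvk ivce roji rsjz xjmv ikr aido nsm
Hunk 7: at line 1 remove [ivce,roji] add [qwa] -> 8 lines: shj mgvk qwa rsjz xjmv ikr aido nsm
Final line 2: mgvk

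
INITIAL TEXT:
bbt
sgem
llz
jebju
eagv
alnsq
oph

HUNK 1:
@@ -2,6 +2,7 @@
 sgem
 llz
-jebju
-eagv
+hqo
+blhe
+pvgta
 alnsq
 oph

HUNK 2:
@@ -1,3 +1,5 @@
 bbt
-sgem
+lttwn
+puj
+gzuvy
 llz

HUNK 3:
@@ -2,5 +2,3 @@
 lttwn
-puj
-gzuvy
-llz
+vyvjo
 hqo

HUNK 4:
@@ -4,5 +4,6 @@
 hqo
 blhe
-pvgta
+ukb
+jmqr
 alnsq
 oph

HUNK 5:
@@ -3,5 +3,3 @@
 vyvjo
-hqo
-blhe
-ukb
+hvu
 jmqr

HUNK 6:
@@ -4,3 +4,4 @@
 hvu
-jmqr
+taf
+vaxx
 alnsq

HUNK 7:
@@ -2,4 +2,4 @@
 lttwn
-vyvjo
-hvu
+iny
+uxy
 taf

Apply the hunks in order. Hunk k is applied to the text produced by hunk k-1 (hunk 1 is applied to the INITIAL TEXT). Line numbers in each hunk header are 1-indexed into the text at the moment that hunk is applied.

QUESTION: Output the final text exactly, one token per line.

Answer: bbt
lttwn
iny
uxy
taf
vaxx
alnsq
oph

Derivation:
Hunk 1: at line 2 remove [jebju,eagv] add [hqo,blhe,pvgta] -> 8 lines: bbt sgem llz hqo blhe pvgta alnsq oph
Hunk 2: at line 1 remove [sgem] add [lttwn,puj,gzuvy] -> 10 lines: bbt lttwn puj gzuvy llz hqo blhe pvgta alnsq oph
Hunk 3: at line 2 remove [puj,gzuvy,llz] add [vyvjo] -> 8 lines: bbt lttwn vyvjo hqo blhe pvgta alnsq oph
Hunk 4: at line 4 remove [pvgta] add [ukb,jmqr] -> 9 lines: bbt lttwn vyvjo hqo blhe ukb jmqr alnsq oph
Hunk 5: at line 3 remove [hqo,blhe,ukb] add [hvu] -> 7 lines: bbt lttwn vyvjo hvu jmqr alnsq oph
Hunk 6: at line 4 remove [jmqr] add [taf,vaxx] -> 8 lines: bbt lttwn vyvjo hvu taf vaxx alnsq oph
Hunk 7: at line 2 remove [vyvjo,hvu] add [iny,uxy] -> 8 lines: bbt lttwn iny uxy taf vaxx alnsq oph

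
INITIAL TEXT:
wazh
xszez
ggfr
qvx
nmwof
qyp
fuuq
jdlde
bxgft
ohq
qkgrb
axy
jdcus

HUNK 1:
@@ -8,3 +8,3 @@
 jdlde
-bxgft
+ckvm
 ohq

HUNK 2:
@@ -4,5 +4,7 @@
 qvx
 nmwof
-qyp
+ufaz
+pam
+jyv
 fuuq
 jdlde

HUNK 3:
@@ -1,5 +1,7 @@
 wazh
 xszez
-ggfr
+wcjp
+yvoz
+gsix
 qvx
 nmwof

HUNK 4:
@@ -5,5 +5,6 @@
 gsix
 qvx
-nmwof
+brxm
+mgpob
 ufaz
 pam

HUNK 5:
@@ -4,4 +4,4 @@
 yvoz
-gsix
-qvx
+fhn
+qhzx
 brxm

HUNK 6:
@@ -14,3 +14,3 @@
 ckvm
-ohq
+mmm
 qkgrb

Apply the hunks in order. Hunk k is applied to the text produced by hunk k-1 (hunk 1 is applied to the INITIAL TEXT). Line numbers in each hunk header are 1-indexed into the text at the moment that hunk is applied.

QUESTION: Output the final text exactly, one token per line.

Answer: wazh
xszez
wcjp
yvoz
fhn
qhzx
brxm
mgpob
ufaz
pam
jyv
fuuq
jdlde
ckvm
mmm
qkgrb
axy
jdcus

Derivation:
Hunk 1: at line 8 remove [bxgft] add [ckvm] -> 13 lines: wazh xszez ggfr qvx nmwof qyp fuuq jdlde ckvm ohq qkgrb axy jdcus
Hunk 2: at line 4 remove [qyp] add [ufaz,pam,jyv] -> 15 lines: wazh xszez ggfr qvx nmwof ufaz pam jyv fuuq jdlde ckvm ohq qkgrb axy jdcus
Hunk 3: at line 1 remove [ggfr] add [wcjp,yvoz,gsix] -> 17 lines: wazh xszez wcjp yvoz gsix qvx nmwof ufaz pam jyv fuuq jdlde ckvm ohq qkgrb axy jdcus
Hunk 4: at line 5 remove [nmwof] add [brxm,mgpob] -> 18 lines: wazh xszez wcjp yvoz gsix qvx brxm mgpob ufaz pam jyv fuuq jdlde ckvm ohq qkgrb axy jdcus
Hunk 5: at line 4 remove [gsix,qvx] add [fhn,qhzx] -> 18 lines: wazh xszez wcjp yvoz fhn qhzx brxm mgpob ufaz pam jyv fuuq jdlde ckvm ohq qkgrb axy jdcus
Hunk 6: at line 14 remove [ohq] add [mmm] -> 18 lines: wazh xszez wcjp yvoz fhn qhzx brxm mgpob ufaz pam jyv fuuq jdlde ckvm mmm qkgrb axy jdcus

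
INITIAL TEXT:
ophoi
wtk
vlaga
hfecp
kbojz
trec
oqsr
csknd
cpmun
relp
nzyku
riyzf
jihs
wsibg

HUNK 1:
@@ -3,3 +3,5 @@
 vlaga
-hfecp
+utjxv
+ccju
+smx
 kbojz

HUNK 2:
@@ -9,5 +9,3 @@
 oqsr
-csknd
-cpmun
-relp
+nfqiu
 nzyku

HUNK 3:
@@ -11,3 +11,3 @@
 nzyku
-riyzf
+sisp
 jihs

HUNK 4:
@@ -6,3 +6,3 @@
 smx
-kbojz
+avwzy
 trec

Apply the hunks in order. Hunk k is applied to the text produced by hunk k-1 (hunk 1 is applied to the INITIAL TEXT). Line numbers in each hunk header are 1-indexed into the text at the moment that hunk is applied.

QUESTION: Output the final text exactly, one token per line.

Answer: ophoi
wtk
vlaga
utjxv
ccju
smx
avwzy
trec
oqsr
nfqiu
nzyku
sisp
jihs
wsibg

Derivation:
Hunk 1: at line 3 remove [hfecp] add [utjxv,ccju,smx] -> 16 lines: ophoi wtk vlaga utjxv ccju smx kbojz trec oqsr csknd cpmun relp nzyku riyzf jihs wsibg
Hunk 2: at line 9 remove [csknd,cpmun,relp] add [nfqiu] -> 14 lines: ophoi wtk vlaga utjxv ccju smx kbojz trec oqsr nfqiu nzyku riyzf jihs wsibg
Hunk 3: at line 11 remove [riyzf] add [sisp] -> 14 lines: ophoi wtk vlaga utjxv ccju smx kbojz trec oqsr nfqiu nzyku sisp jihs wsibg
Hunk 4: at line 6 remove [kbojz] add [avwzy] -> 14 lines: ophoi wtk vlaga utjxv ccju smx avwzy trec oqsr nfqiu nzyku sisp jihs wsibg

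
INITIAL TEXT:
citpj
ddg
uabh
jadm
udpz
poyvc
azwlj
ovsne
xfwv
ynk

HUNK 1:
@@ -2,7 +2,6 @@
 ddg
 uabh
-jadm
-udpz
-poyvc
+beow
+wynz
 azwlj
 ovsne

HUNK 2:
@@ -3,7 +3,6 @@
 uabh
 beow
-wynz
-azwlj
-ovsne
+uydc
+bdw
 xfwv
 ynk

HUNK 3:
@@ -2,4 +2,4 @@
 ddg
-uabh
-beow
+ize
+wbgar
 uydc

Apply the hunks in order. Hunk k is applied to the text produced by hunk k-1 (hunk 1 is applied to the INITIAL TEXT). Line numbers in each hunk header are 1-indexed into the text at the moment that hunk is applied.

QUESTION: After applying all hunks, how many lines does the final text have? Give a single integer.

Hunk 1: at line 2 remove [jadm,udpz,poyvc] add [beow,wynz] -> 9 lines: citpj ddg uabh beow wynz azwlj ovsne xfwv ynk
Hunk 2: at line 3 remove [wynz,azwlj,ovsne] add [uydc,bdw] -> 8 lines: citpj ddg uabh beow uydc bdw xfwv ynk
Hunk 3: at line 2 remove [uabh,beow] add [ize,wbgar] -> 8 lines: citpj ddg ize wbgar uydc bdw xfwv ynk
Final line count: 8

Answer: 8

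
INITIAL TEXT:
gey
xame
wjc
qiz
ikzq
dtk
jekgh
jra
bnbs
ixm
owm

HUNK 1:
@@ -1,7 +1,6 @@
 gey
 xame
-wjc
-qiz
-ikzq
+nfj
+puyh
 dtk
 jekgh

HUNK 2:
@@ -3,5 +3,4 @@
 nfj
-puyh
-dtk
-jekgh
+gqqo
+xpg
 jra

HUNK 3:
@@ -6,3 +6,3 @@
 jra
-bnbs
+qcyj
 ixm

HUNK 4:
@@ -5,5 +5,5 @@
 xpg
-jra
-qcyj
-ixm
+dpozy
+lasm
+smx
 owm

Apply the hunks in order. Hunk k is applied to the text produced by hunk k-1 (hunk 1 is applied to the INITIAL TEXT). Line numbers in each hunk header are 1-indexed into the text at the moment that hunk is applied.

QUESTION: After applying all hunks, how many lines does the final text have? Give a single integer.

Answer: 9

Derivation:
Hunk 1: at line 1 remove [wjc,qiz,ikzq] add [nfj,puyh] -> 10 lines: gey xame nfj puyh dtk jekgh jra bnbs ixm owm
Hunk 2: at line 3 remove [puyh,dtk,jekgh] add [gqqo,xpg] -> 9 lines: gey xame nfj gqqo xpg jra bnbs ixm owm
Hunk 3: at line 6 remove [bnbs] add [qcyj] -> 9 lines: gey xame nfj gqqo xpg jra qcyj ixm owm
Hunk 4: at line 5 remove [jra,qcyj,ixm] add [dpozy,lasm,smx] -> 9 lines: gey xame nfj gqqo xpg dpozy lasm smx owm
Final line count: 9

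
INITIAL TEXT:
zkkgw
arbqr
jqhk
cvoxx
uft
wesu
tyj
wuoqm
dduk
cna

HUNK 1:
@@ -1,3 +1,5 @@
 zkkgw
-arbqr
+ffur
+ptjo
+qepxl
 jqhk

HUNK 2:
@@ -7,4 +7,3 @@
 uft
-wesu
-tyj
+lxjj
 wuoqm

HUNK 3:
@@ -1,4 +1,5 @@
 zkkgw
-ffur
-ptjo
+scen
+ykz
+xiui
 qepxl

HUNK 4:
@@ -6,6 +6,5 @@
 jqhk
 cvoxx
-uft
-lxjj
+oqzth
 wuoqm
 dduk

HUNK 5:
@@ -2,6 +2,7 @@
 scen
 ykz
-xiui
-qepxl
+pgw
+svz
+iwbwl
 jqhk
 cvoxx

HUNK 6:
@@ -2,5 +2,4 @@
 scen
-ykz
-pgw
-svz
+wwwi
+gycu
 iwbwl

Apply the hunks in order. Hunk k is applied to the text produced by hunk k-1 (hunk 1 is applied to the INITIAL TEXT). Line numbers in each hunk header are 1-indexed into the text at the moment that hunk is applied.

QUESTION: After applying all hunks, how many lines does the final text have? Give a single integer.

Answer: 11

Derivation:
Hunk 1: at line 1 remove [arbqr] add [ffur,ptjo,qepxl] -> 12 lines: zkkgw ffur ptjo qepxl jqhk cvoxx uft wesu tyj wuoqm dduk cna
Hunk 2: at line 7 remove [wesu,tyj] add [lxjj] -> 11 lines: zkkgw ffur ptjo qepxl jqhk cvoxx uft lxjj wuoqm dduk cna
Hunk 3: at line 1 remove [ffur,ptjo] add [scen,ykz,xiui] -> 12 lines: zkkgw scen ykz xiui qepxl jqhk cvoxx uft lxjj wuoqm dduk cna
Hunk 4: at line 6 remove [uft,lxjj] add [oqzth] -> 11 lines: zkkgw scen ykz xiui qepxl jqhk cvoxx oqzth wuoqm dduk cna
Hunk 5: at line 2 remove [xiui,qepxl] add [pgw,svz,iwbwl] -> 12 lines: zkkgw scen ykz pgw svz iwbwl jqhk cvoxx oqzth wuoqm dduk cna
Hunk 6: at line 2 remove [ykz,pgw,svz] add [wwwi,gycu] -> 11 lines: zkkgw scen wwwi gycu iwbwl jqhk cvoxx oqzth wuoqm dduk cna
Final line count: 11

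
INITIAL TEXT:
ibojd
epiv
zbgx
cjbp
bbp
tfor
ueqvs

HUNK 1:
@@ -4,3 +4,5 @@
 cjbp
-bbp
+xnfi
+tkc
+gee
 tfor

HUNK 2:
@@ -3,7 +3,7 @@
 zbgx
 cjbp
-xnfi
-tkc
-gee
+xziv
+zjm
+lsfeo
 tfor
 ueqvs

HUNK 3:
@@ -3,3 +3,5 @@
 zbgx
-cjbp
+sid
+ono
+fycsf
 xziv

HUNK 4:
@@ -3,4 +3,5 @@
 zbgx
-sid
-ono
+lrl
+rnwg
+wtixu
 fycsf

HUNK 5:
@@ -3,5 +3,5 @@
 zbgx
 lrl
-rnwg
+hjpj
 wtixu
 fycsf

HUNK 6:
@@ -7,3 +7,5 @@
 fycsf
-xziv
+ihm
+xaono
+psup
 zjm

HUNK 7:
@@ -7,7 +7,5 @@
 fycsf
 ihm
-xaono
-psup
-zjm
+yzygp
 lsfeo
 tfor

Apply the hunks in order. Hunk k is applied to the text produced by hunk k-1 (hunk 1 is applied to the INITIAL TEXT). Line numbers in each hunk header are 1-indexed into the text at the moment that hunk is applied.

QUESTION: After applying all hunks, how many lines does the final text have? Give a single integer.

Hunk 1: at line 4 remove [bbp] add [xnfi,tkc,gee] -> 9 lines: ibojd epiv zbgx cjbp xnfi tkc gee tfor ueqvs
Hunk 2: at line 3 remove [xnfi,tkc,gee] add [xziv,zjm,lsfeo] -> 9 lines: ibojd epiv zbgx cjbp xziv zjm lsfeo tfor ueqvs
Hunk 3: at line 3 remove [cjbp] add [sid,ono,fycsf] -> 11 lines: ibojd epiv zbgx sid ono fycsf xziv zjm lsfeo tfor ueqvs
Hunk 4: at line 3 remove [sid,ono] add [lrl,rnwg,wtixu] -> 12 lines: ibojd epiv zbgx lrl rnwg wtixu fycsf xziv zjm lsfeo tfor ueqvs
Hunk 5: at line 3 remove [rnwg] add [hjpj] -> 12 lines: ibojd epiv zbgx lrl hjpj wtixu fycsf xziv zjm lsfeo tfor ueqvs
Hunk 6: at line 7 remove [xziv] add [ihm,xaono,psup] -> 14 lines: ibojd epiv zbgx lrl hjpj wtixu fycsf ihm xaono psup zjm lsfeo tfor ueqvs
Hunk 7: at line 7 remove [xaono,psup,zjm] add [yzygp] -> 12 lines: ibojd epiv zbgx lrl hjpj wtixu fycsf ihm yzygp lsfeo tfor ueqvs
Final line count: 12

Answer: 12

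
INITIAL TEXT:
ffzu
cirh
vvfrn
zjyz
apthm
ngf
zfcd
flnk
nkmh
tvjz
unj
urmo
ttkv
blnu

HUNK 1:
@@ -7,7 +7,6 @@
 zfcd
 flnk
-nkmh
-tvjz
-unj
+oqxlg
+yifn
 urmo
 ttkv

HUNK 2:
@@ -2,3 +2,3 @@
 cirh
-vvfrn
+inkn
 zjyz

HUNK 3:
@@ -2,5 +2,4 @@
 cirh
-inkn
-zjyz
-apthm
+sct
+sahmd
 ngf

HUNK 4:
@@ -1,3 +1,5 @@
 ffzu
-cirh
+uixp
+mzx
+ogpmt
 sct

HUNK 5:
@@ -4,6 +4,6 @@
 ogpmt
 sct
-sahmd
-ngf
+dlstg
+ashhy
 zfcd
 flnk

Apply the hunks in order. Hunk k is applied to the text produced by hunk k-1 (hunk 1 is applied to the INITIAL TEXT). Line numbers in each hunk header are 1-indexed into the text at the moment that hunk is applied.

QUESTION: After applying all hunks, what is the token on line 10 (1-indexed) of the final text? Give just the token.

Hunk 1: at line 7 remove [nkmh,tvjz,unj] add [oqxlg,yifn] -> 13 lines: ffzu cirh vvfrn zjyz apthm ngf zfcd flnk oqxlg yifn urmo ttkv blnu
Hunk 2: at line 2 remove [vvfrn] add [inkn] -> 13 lines: ffzu cirh inkn zjyz apthm ngf zfcd flnk oqxlg yifn urmo ttkv blnu
Hunk 3: at line 2 remove [inkn,zjyz,apthm] add [sct,sahmd] -> 12 lines: ffzu cirh sct sahmd ngf zfcd flnk oqxlg yifn urmo ttkv blnu
Hunk 4: at line 1 remove [cirh] add [uixp,mzx,ogpmt] -> 14 lines: ffzu uixp mzx ogpmt sct sahmd ngf zfcd flnk oqxlg yifn urmo ttkv blnu
Hunk 5: at line 4 remove [sahmd,ngf] add [dlstg,ashhy] -> 14 lines: ffzu uixp mzx ogpmt sct dlstg ashhy zfcd flnk oqxlg yifn urmo ttkv blnu
Final line 10: oqxlg

Answer: oqxlg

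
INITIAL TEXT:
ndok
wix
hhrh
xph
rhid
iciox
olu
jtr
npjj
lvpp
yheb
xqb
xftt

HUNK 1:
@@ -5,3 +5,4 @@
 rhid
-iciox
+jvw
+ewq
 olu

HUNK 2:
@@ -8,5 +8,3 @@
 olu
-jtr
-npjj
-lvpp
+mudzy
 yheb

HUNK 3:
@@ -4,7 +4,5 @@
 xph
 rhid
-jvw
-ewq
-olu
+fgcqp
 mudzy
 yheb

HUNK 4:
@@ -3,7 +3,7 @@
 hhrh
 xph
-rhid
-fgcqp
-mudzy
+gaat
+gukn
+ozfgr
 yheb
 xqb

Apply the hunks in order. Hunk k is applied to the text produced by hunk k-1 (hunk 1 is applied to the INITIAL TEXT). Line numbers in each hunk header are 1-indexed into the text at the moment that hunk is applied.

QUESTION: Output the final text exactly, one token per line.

Hunk 1: at line 5 remove [iciox] add [jvw,ewq] -> 14 lines: ndok wix hhrh xph rhid jvw ewq olu jtr npjj lvpp yheb xqb xftt
Hunk 2: at line 8 remove [jtr,npjj,lvpp] add [mudzy] -> 12 lines: ndok wix hhrh xph rhid jvw ewq olu mudzy yheb xqb xftt
Hunk 3: at line 4 remove [jvw,ewq,olu] add [fgcqp] -> 10 lines: ndok wix hhrh xph rhid fgcqp mudzy yheb xqb xftt
Hunk 4: at line 3 remove [rhid,fgcqp,mudzy] add [gaat,gukn,ozfgr] -> 10 lines: ndok wix hhrh xph gaat gukn ozfgr yheb xqb xftt

Answer: ndok
wix
hhrh
xph
gaat
gukn
ozfgr
yheb
xqb
xftt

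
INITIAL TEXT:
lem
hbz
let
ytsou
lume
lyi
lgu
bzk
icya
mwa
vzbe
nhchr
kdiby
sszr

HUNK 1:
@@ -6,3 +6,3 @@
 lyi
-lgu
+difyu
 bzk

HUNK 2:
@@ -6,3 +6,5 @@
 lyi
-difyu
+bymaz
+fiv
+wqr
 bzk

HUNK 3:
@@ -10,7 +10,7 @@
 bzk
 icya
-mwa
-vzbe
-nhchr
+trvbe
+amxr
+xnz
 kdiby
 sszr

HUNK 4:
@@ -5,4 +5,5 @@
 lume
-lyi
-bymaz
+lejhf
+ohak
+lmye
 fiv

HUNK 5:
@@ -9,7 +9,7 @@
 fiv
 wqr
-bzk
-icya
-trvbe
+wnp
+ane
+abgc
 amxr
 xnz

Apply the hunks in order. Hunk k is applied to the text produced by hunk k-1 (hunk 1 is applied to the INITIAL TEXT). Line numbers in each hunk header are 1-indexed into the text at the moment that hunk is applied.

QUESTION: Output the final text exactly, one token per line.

Hunk 1: at line 6 remove [lgu] add [difyu] -> 14 lines: lem hbz let ytsou lume lyi difyu bzk icya mwa vzbe nhchr kdiby sszr
Hunk 2: at line 6 remove [difyu] add [bymaz,fiv,wqr] -> 16 lines: lem hbz let ytsou lume lyi bymaz fiv wqr bzk icya mwa vzbe nhchr kdiby sszr
Hunk 3: at line 10 remove [mwa,vzbe,nhchr] add [trvbe,amxr,xnz] -> 16 lines: lem hbz let ytsou lume lyi bymaz fiv wqr bzk icya trvbe amxr xnz kdiby sszr
Hunk 4: at line 5 remove [lyi,bymaz] add [lejhf,ohak,lmye] -> 17 lines: lem hbz let ytsou lume lejhf ohak lmye fiv wqr bzk icya trvbe amxr xnz kdiby sszr
Hunk 5: at line 9 remove [bzk,icya,trvbe] add [wnp,ane,abgc] -> 17 lines: lem hbz let ytsou lume lejhf ohak lmye fiv wqr wnp ane abgc amxr xnz kdiby sszr

Answer: lem
hbz
let
ytsou
lume
lejhf
ohak
lmye
fiv
wqr
wnp
ane
abgc
amxr
xnz
kdiby
sszr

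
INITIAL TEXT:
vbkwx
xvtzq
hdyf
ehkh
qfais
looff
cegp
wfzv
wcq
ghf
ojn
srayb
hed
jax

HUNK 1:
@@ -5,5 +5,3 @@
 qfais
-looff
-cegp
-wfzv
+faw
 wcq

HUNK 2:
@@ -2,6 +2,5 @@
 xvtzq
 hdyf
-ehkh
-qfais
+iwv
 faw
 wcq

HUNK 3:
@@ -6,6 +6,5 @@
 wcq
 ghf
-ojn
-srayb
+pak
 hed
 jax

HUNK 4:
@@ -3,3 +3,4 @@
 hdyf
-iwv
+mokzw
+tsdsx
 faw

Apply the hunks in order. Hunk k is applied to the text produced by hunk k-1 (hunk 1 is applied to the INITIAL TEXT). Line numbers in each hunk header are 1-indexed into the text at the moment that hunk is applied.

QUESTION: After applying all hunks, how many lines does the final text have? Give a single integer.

Hunk 1: at line 5 remove [looff,cegp,wfzv] add [faw] -> 12 lines: vbkwx xvtzq hdyf ehkh qfais faw wcq ghf ojn srayb hed jax
Hunk 2: at line 2 remove [ehkh,qfais] add [iwv] -> 11 lines: vbkwx xvtzq hdyf iwv faw wcq ghf ojn srayb hed jax
Hunk 3: at line 6 remove [ojn,srayb] add [pak] -> 10 lines: vbkwx xvtzq hdyf iwv faw wcq ghf pak hed jax
Hunk 4: at line 3 remove [iwv] add [mokzw,tsdsx] -> 11 lines: vbkwx xvtzq hdyf mokzw tsdsx faw wcq ghf pak hed jax
Final line count: 11

Answer: 11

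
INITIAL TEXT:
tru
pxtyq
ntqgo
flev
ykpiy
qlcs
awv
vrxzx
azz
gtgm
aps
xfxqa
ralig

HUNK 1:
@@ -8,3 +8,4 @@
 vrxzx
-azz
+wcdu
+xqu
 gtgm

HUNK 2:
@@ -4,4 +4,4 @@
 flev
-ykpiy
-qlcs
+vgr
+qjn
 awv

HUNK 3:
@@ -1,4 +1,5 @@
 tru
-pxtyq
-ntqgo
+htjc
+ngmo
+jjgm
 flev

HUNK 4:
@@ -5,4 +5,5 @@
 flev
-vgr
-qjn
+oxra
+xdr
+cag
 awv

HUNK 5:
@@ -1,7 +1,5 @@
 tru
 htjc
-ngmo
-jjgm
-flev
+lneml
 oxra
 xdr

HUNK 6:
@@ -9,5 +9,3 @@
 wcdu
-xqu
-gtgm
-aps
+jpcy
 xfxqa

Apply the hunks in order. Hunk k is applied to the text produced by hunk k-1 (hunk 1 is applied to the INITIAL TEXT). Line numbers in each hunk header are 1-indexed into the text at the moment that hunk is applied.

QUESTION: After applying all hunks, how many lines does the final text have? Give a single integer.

Hunk 1: at line 8 remove [azz] add [wcdu,xqu] -> 14 lines: tru pxtyq ntqgo flev ykpiy qlcs awv vrxzx wcdu xqu gtgm aps xfxqa ralig
Hunk 2: at line 4 remove [ykpiy,qlcs] add [vgr,qjn] -> 14 lines: tru pxtyq ntqgo flev vgr qjn awv vrxzx wcdu xqu gtgm aps xfxqa ralig
Hunk 3: at line 1 remove [pxtyq,ntqgo] add [htjc,ngmo,jjgm] -> 15 lines: tru htjc ngmo jjgm flev vgr qjn awv vrxzx wcdu xqu gtgm aps xfxqa ralig
Hunk 4: at line 5 remove [vgr,qjn] add [oxra,xdr,cag] -> 16 lines: tru htjc ngmo jjgm flev oxra xdr cag awv vrxzx wcdu xqu gtgm aps xfxqa ralig
Hunk 5: at line 1 remove [ngmo,jjgm,flev] add [lneml] -> 14 lines: tru htjc lneml oxra xdr cag awv vrxzx wcdu xqu gtgm aps xfxqa ralig
Hunk 6: at line 9 remove [xqu,gtgm,aps] add [jpcy] -> 12 lines: tru htjc lneml oxra xdr cag awv vrxzx wcdu jpcy xfxqa ralig
Final line count: 12

Answer: 12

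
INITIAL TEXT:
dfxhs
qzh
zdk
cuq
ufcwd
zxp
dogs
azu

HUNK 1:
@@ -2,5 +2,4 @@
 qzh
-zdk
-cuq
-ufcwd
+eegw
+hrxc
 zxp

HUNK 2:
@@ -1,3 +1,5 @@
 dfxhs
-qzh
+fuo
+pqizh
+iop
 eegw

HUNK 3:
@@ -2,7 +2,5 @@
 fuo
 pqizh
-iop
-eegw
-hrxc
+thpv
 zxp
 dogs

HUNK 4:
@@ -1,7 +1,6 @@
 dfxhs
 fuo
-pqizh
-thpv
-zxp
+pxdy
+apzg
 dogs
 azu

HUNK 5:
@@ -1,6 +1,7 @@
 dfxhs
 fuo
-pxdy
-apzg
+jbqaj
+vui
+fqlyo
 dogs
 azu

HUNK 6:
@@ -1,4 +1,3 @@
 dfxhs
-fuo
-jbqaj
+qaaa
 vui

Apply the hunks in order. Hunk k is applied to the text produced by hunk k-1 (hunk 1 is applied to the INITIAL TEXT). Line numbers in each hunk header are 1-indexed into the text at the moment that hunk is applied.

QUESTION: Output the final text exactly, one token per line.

Answer: dfxhs
qaaa
vui
fqlyo
dogs
azu

Derivation:
Hunk 1: at line 2 remove [zdk,cuq,ufcwd] add [eegw,hrxc] -> 7 lines: dfxhs qzh eegw hrxc zxp dogs azu
Hunk 2: at line 1 remove [qzh] add [fuo,pqizh,iop] -> 9 lines: dfxhs fuo pqizh iop eegw hrxc zxp dogs azu
Hunk 3: at line 2 remove [iop,eegw,hrxc] add [thpv] -> 7 lines: dfxhs fuo pqizh thpv zxp dogs azu
Hunk 4: at line 1 remove [pqizh,thpv,zxp] add [pxdy,apzg] -> 6 lines: dfxhs fuo pxdy apzg dogs azu
Hunk 5: at line 1 remove [pxdy,apzg] add [jbqaj,vui,fqlyo] -> 7 lines: dfxhs fuo jbqaj vui fqlyo dogs azu
Hunk 6: at line 1 remove [fuo,jbqaj] add [qaaa] -> 6 lines: dfxhs qaaa vui fqlyo dogs azu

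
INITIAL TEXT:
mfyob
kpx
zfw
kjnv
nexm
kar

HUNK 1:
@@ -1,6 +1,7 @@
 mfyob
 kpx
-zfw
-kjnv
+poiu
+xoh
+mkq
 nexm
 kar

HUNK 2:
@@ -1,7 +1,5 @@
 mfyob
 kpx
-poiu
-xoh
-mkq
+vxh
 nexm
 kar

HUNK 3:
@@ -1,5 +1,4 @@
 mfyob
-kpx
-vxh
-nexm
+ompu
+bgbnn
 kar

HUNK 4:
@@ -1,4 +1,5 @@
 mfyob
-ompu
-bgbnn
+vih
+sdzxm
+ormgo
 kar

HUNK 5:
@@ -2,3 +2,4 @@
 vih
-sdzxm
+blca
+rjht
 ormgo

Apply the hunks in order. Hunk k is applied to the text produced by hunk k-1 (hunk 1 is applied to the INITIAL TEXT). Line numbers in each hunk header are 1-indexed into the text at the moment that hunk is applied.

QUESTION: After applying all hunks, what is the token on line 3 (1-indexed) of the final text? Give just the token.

Answer: blca

Derivation:
Hunk 1: at line 1 remove [zfw,kjnv] add [poiu,xoh,mkq] -> 7 lines: mfyob kpx poiu xoh mkq nexm kar
Hunk 2: at line 1 remove [poiu,xoh,mkq] add [vxh] -> 5 lines: mfyob kpx vxh nexm kar
Hunk 3: at line 1 remove [kpx,vxh,nexm] add [ompu,bgbnn] -> 4 lines: mfyob ompu bgbnn kar
Hunk 4: at line 1 remove [ompu,bgbnn] add [vih,sdzxm,ormgo] -> 5 lines: mfyob vih sdzxm ormgo kar
Hunk 5: at line 2 remove [sdzxm] add [blca,rjht] -> 6 lines: mfyob vih blca rjht ormgo kar
Final line 3: blca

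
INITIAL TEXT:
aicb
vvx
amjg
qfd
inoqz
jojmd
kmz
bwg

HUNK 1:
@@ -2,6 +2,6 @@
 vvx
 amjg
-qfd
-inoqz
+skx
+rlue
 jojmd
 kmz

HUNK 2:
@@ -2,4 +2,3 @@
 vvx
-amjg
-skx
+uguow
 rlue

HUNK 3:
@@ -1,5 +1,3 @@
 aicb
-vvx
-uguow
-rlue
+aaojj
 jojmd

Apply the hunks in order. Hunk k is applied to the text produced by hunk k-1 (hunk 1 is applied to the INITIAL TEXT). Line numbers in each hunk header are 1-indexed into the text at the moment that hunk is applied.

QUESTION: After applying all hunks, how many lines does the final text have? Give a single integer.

Answer: 5

Derivation:
Hunk 1: at line 2 remove [qfd,inoqz] add [skx,rlue] -> 8 lines: aicb vvx amjg skx rlue jojmd kmz bwg
Hunk 2: at line 2 remove [amjg,skx] add [uguow] -> 7 lines: aicb vvx uguow rlue jojmd kmz bwg
Hunk 3: at line 1 remove [vvx,uguow,rlue] add [aaojj] -> 5 lines: aicb aaojj jojmd kmz bwg
Final line count: 5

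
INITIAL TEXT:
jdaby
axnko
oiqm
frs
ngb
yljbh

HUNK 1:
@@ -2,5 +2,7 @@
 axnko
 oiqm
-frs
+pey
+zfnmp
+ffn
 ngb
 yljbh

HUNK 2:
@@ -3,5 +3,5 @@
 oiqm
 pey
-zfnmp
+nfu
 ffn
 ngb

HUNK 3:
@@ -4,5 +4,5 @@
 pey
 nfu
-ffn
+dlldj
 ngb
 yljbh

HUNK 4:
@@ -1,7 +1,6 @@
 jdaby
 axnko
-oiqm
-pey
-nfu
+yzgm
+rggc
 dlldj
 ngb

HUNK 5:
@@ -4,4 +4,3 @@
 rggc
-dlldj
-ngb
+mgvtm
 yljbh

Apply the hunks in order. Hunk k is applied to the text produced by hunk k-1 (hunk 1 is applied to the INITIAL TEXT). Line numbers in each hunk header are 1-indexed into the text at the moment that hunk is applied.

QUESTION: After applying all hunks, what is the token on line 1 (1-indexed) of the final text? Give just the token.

Answer: jdaby

Derivation:
Hunk 1: at line 2 remove [frs] add [pey,zfnmp,ffn] -> 8 lines: jdaby axnko oiqm pey zfnmp ffn ngb yljbh
Hunk 2: at line 3 remove [zfnmp] add [nfu] -> 8 lines: jdaby axnko oiqm pey nfu ffn ngb yljbh
Hunk 3: at line 4 remove [ffn] add [dlldj] -> 8 lines: jdaby axnko oiqm pey nfu dlldj ngb yljbh
Hunk 4: at line 1 remove [oiqm,pey,nfu] add [yzgm,rggc] -> 7 lines: jdaby axnko yzgm rggc dlldj ngb yljbh
Hunk 5: at line 4 remove [dlldj,ngb] add [mgvtm] -> 6 lines: jdaby axnko yzgm rggc mgvtm yljbh
Final line 1: jdaby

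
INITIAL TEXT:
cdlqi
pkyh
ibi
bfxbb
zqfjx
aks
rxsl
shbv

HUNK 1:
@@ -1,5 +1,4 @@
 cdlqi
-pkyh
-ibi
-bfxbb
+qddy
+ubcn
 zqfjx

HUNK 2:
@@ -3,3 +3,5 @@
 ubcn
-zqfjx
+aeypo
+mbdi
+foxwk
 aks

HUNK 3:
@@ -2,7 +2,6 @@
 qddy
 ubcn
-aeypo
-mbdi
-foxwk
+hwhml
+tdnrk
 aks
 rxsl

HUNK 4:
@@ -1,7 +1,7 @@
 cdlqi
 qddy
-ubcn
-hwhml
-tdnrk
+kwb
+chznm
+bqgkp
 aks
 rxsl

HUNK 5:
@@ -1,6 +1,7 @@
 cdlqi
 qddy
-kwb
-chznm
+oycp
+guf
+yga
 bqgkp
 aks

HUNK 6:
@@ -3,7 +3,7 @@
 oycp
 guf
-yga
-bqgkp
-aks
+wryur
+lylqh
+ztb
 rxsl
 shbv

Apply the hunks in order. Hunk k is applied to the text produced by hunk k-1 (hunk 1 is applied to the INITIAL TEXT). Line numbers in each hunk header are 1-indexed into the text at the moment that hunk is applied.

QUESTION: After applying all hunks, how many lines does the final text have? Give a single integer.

Answer: 9

Derivation:
Hunk 1: at line 1 remove [pkyh,ibi,bfxbb] add [qddy,ubcn] -> 7 lines: cdlqi qddy ubcn zqfjx aks rxsl shbv
Hunk 2: at line 3 remove [zqfjx] add [aeypo,mbdi,foxwk] -> 9 lines: cdlqi qddy ubcn aeypo mbdi foxwk aks rxsl shbv
Hunk 3: at line 2 remove [aeypo,mbdi,foxwk] add [hwhml,tdnrk] -> 8 lines: cdlqi qddy ubcn hwhml tdnrk aks rxsl shbv
Hunk 4: at line 1 remove [ubcn,hwhml,tdnrk] add [kwb,chznm,bqgkp] -> 8 lines: cdlqi qddy kwb chznm bqgkp aks rxsl shbv
Hunk 5: at line 1 remove [kwb,chznm] add [oycp,guf,yga] -> 9 lines: cdlqi qddy oycp guf yga bqgkp aks rxsl shbv
Hunk 6: at line 3 remove [yga,bqgkp,aks] add [wryur,lylqh,ztb] -> 9 lines: cdlqi qddy oycp guf wryur lylqh ztb rxsl shbv
Final line count: 9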